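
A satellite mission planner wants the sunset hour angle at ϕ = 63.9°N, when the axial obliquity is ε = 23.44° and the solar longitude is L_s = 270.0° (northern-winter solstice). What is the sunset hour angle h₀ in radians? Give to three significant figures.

Solar declination: sin δ = sin ε · sin L_s = sin 23.44° × sin 270.0° = -0.39779, so δ = -23.440°.
cos h₀ = −tan ϕ · tan δ = −tan(+63.9°) × tan(-23.440°) = 0.8850, so h₀ = 0.4843 rad = 27.75°.

h₀ = 0.484 rad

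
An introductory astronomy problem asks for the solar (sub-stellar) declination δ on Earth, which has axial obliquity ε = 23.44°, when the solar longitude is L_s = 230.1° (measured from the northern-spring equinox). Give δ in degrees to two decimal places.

sin δ = sin ε · sin L_s = sin 23.44° × sin 230.1° = -0.305169.
δ = arcsin(-0.305169) = -17.77°.

δ = -17.77°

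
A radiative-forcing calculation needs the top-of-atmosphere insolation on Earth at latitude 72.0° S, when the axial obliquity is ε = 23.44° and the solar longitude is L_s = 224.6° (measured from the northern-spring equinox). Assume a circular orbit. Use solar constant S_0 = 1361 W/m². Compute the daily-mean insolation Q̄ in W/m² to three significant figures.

Q̄ ≈ 366 W/m²

Solar declination: sin δ = sin ε · sin L_s = sin 23.44° × sin 224.6° = -0.27931, so δ = -16.219°.
cos h₀ = −tan(-72.0°) tan(-16.219°) = -0.8953, h₀ = 2.6798 rad.
Bracket: h₀ sin ϕ sin δ + cos ϕ cos δ sin h₀ = 2.6798×-0.95106×-0.27931 + 0.30902×0.96020×0.44556 = 0.711864 + 0.132207 = 0.844071.
Q̄ = (S_0/π) × [bracket] = (1361/π) × 0.844071 = 365.7 W/m².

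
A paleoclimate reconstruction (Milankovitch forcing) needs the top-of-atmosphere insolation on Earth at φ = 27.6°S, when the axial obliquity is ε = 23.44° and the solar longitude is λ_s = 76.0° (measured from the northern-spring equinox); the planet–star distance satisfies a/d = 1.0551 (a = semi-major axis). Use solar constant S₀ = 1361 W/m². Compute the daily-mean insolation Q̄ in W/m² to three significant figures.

Q̄ ≈ 268 W/m²

Solar declination: sin δ = sin ε · sin λ_s = sin 23.44° × sin 76.0° = 0.38597, so δ = +22.704°.
cos H₀ = −tan(-27.6°) tan(+22.704°) = 0.2187, H₀ = 1.3503 rad.
Bracket: H₀ sin φ sin δ + cos φ cos δ sin H₀ = 1.3503×-0.46330×0.38597 + 0.88620×0.92251×0.97579 = -0.241461 + 0.797736 = 0.556275.
Inverse-square distance factor (a/d)² = 1.0551² = 1.113236.
Q̄ = (S₀/π) × 1.113236 × [bracket] = (1361/π) × 1.113236 × 0.556275 = 268.3 W/m².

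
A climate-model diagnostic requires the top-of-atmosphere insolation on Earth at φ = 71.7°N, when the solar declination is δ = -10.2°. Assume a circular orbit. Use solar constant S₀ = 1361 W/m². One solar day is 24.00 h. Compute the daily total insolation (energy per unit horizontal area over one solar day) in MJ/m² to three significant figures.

cos H₀ = −tan(+71.7°) tan(-10.200°) = 0.5441, H₀ = 0.9955 rad.
Bracket: H₀ sin φ sin δ + cos φ cos δ sin H₀ = 0.9955×0.94943×-0.17708 + 0.31399×0.98420×0.83905 = -0.167369 + 0.259291 = 0.091922.
Q̄ = (S₀/π) × [bracket] = (1361/π) × 0.091922 = 39.822 W/m².
Daily total = Q̄ × 24.00 h × 3600 s/h = 39.822 × 24.00 × 3600 / 10⁶ = 3.441 MJ/m².

3.44 MJ/m²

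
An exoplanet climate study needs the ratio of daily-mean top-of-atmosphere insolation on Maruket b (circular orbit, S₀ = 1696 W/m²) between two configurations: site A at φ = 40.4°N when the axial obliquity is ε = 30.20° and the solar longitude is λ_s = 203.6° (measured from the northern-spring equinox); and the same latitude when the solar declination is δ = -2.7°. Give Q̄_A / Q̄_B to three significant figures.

— Configuration A (φ=+40.4°):
Solar declination: sin δ = sin ε · sin λ_s = sin 30.20° × sin 203.6° = -0.20138, so δ = -11.618°.
cos H₀ = −tan(+40.4°) tan(-11.618°) = 0.1750, H₀ = 1.3949 rad.
Bracket: H₀ sin φ sin δ + cos φ cos δ sin H₀ = 1.3949×0.64812×-0.20138 + 0.76154×0.97951×0.98457 = -0.182060 + 0.734426 = 0.552366.
Q̄ = (S₀/π) × [bracket] = (1696/π) × 0.552366 = 298.20 W/m².
— Configuration B (φ=+40.4°):
cos H₀ = −tan(+40.4°) tan(-2.700°) = 0.0401, H₀ = 1.5307 rad.
Bracket: H₀ sin φ sin δ + cos φ cos δ sin H₀ = 1.5307×0.64812×-0.04711 + 0.76154×0.99889×0.99919 = -0.046737 + 0.760079 = 0.713342.
Q̄ = (S₀/π) × [bracket] = (1696/π) × 0.713342 = 385.10 W/m².
Ratio Q̄_A / Q̄_B = 298.20 / 385.10 = 0.7743.

Q̄_A / Q̄_B ≈ 0.774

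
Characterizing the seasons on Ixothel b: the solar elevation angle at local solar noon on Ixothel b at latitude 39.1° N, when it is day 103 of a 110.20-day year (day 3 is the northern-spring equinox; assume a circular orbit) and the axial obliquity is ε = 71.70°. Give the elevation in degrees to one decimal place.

19.5°

Solar longitude: L_s = 360° × (103 − 3)/110.20 = 326.679°.
sin δ = sin 71.70° × sin 326.679° = -0.52155, so δ = -31.436°.
At local noon the hour angle is zero, so the zenith angle equals |ϕ − δ| = |+39.1° − (-31.436°)| = 70.536°.
Elevation = 90° − 70.536° = 19.5°.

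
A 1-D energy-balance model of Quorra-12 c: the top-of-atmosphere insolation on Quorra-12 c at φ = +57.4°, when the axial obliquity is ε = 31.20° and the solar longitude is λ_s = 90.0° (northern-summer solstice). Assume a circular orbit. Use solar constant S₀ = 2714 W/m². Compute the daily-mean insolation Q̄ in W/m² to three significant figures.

Q̄ ≈ 1.19e+03 W/m²

Solar declination: sin δ = sin ε · sin λ_s = sin 31.20° × sin 90.0° = 0.51803, so δ = +31.200°.
cos H₀ = −tan(+57.4°) tan(+31.200°) = -0.9470, H₀ = 2.8145 rad.
Bracket: H₀ sin φ sin δ + cos φ cos δ sin H₀ = 2.8145×0.84245×0.51803 + 0.53877×0.85536×0.32128 = 1.228288 + 0.148059 = 1.376347.
Q̄ = (S₀/π) × [bracket] = (2714/π) × 1.376347 = 1189 W/m².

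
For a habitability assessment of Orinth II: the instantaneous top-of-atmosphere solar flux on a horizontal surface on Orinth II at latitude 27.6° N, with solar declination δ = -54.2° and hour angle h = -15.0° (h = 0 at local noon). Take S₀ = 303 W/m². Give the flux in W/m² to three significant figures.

37.9 W/m²

cos θ_z = sin φ sin δ + cos φ cos δ cos h = -0.375763 + 0.500728 = 0.124965.
Flux = S₀ · cos θ_z = 303 × 0.124965 = 37.86 W/m².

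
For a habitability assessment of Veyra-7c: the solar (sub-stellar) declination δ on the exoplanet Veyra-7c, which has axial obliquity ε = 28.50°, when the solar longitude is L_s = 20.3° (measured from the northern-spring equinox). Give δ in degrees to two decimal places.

δ = +9.53°

sin δ = sin ε · sin L_s = sin 28.50° × sin 20.3° = 0.165543.
δ = arcsin(0.165543) = +9.53°.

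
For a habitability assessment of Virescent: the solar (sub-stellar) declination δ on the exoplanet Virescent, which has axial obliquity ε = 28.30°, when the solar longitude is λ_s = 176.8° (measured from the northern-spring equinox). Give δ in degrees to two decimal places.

sin δ = sin ε · sin λ_s = sin 28.30° × sin 176.8° = 0.026464.
δ = arcsin(0.026464) = +1.52°.

δ = +1.52°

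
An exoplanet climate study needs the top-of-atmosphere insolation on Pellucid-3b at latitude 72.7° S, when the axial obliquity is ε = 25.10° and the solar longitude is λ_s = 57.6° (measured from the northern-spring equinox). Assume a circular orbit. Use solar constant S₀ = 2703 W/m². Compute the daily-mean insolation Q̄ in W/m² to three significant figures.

Solar declination: sin δ = sin ε · sin λ_s = sin 25.10° × sin 57.6° = 0.35816, so δ = +20.987°.
cos H₀ = −tan(-72.7°) tan(+20.987°) = 1.2316 ≥ 1 ⇒ polar night, H₀ = 0 and Q̄ = 0.

Q̄ ≈ 0.00 W/m²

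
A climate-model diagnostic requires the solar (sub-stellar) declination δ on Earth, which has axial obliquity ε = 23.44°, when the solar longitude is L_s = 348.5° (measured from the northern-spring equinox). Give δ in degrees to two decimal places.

sin δ = sin ε · sin L_s = sin 23.44° × sin 348.5° = -0.079306.
δ = arcsin(-0.079306) = -4.55°.

δ = -4.55°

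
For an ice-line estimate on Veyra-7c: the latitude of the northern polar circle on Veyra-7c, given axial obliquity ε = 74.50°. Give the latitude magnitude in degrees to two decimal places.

The polar circle is the lowest latitude that experiences at least one full rotation of continuous daylight at the northern-summer solstice; it lies at |ϕ| = 90° − ε = 90° − 74.50° = 15.50°.

15.50°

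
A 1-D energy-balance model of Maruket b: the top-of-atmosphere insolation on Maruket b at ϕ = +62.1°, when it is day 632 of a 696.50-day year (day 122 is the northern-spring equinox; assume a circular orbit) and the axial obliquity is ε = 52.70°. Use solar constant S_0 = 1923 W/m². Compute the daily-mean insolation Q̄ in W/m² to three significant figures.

Q̄ ≈ 0.00 W/m²

Solar longitude: L_s = 360° × (632 − 122)/696.50 = 263.604°.
sin δ = sin 52.70° × sin 263.604° = -0.79052, so δ = -52.234°.
cos h₀ = −tan(+62.1°) tan(-52.234°) = 2.4379 ≥ 1 ⇒ polar night, h₀ = 0 and Q̄ = 0.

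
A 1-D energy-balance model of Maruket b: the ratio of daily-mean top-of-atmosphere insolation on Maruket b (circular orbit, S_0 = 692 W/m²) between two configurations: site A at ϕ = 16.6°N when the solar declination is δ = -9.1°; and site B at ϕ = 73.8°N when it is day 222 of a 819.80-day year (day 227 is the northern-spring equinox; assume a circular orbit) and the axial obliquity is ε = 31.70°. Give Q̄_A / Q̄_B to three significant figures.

Q̄_A / Q̄_B ≈ 3.52

— Configuration A (ϕ=+16.6°):
cos h₀ = −tan(+16.6°) tan(-9.100°) = 0.0477, h₀ = 1.5230 rad.
Bracket: h₀ sin ϕ sin δ + cos ϕ cos δ sin h₀ = 1.5230×0.28569×-0.15816 + 0.95832×0.98741×0.99886 = -0.068816 + 0.945176 = 0.876360.
Q̄ = (S_0/π) × [bracket] = (692/π) × 0.876360 = 193.04 W/m².
— Configuration B (ϕ=+73.8°):
Solar longitude: L_s = 360° × (222 − 227)/819.80 = -2.196°, i.e. -2.196° + 360° = 357.804°.
sin δ = sin 31.70° × sin 357.804° = -0.02013, so δ = -1.154°.
cos h₀ = −tan(+73.8°) tan(-1.154°) = 0.0693, h₀ = 1.5014 rad.
Bracket: h₀ sin ϕ sin δ + cos ϕ cos δ sin h₀ = 1.5014×0.96029×-0.02013 + 0.27899×0.99980×0.99760 = -0.029023 + 0.278265 = 0.249242.
Q̄ = (S_0/π) × [bracket] = (692/π) × 0.249242 = 54.901 W/m².
Ratio Q̄_A / Q̄_B = 193.04 / 54.901 = 3.516.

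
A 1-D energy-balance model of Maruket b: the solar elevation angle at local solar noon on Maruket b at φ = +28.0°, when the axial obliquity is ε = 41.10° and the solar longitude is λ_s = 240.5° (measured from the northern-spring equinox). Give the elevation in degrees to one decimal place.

Solar declination: sin δ = sin ε · sin λ_s = sin 41.10° × sin 240.5° = -0.57215, so δ = -34.900°.
At local noon the hour angle is zero, so the zenith angle equals |φ − δ| = |+28.0° − (-34.900°)| = 62.900°.
Elevation = 90° − 62.900° = 27.1°.

27.1°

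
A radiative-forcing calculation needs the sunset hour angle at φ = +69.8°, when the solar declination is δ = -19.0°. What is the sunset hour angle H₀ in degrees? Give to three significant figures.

cos H₀ = −tan φ · tan δ = −tan(+69.8°) × tan(-19.000°) = 0.9359, so H₀ = 0.3601 rad = 20.63°.

H₀ = 20.6°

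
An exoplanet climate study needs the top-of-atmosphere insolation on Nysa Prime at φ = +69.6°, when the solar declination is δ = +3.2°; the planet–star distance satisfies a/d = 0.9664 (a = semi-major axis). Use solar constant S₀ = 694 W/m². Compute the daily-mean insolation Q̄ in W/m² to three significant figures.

cos H₀ = −tan(+69.6°) tan(+3.200°) = -0.1503, H₀ = 1.7217 rad.
Bracket: H₀ sin φ sin δ + cos φ cos δ sin H₀ = 1.7217×0.93728×0.05582 + 0.34857×0.99844×0.98864 = 0.090078 + 0.344073 = 0.434151.
Inverse-square distance factor (a/d)² = 0.9664² = 0.933929.
Q̄ = (S₀/π) × 0.933929 × [bracket] = (694/π) × 0.933929 × 0.434151 = 89.57 W/m².

Q̄ ≈ 89.6 W/m²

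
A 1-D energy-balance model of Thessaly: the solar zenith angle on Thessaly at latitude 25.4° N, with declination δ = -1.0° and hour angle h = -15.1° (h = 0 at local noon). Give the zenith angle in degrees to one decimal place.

θ_z = 30.2°

cos θ_z = sin φ sin δ + cos φ cos δ cos h = -0.007486 + 0.872013 = 0.864527.
θ_z = arccos(0.864527) = 30.2°.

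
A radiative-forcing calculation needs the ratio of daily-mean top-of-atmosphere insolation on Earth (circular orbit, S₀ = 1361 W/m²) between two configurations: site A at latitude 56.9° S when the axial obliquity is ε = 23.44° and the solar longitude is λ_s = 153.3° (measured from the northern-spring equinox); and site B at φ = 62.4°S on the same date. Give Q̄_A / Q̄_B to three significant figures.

— Configuration A (φ=-56.9°):
Solar declination: sin δ = sin ε · sin λ_s = sin 23.44° × sin 153.3° = 0.17873, so δ = +10.296°.
cos H₀ = −tan(-56.9°) tan(+10.296°) = 0.2787, H₀ = 1.2884 rad.
Bracket: H₀ sin φ sin δ + cos φ cos δ sin H₀ = 1.2884×-0.83772×0.17873 + 0.54610×0.98390×0.96039 = -0.192907 + 0.516025 = 0.323118.
Q̄ = (S₀/π) × [bracket] = (1361/π) × 0.323118 = 139.98 W/m².
— Configuration B (φ=-62.4°):
cos H₀ = −tan(-62.4°) tan(+10.296°) = 0.3475, H₀ = 1.2159 rad.
Bracket: H₀ sin φ sin δ + cos φ cos δ sin H₀ = 1.2159×-0.88620×0.17873 + 0.46330×0.98390×0.93769 = -0.192587 + 0.427437 = 0.234850.
Q̄ = (S₀/π) × [bracket] = (1361/π) × 0.234850 = 101.74 W/m².
Ratio Q̄_A / Q̄_B = 139.98 / 101.74 = 1.376.

Q̄_A / Q̄_B ≈ 1.38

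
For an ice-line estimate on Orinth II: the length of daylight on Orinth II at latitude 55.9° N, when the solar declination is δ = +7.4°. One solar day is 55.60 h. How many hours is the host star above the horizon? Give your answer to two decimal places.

31.22 h

cos H₀ = −tan φ · tan δ = −tan(+55.9°) × tan(+7.400°) = -0.1918, so H₀ = 1.7638 rad = 101.06°.
Daylight = 2H₀/(2π) × 55.60 h = (1.7638/π) × 55.60 = 31.22 h.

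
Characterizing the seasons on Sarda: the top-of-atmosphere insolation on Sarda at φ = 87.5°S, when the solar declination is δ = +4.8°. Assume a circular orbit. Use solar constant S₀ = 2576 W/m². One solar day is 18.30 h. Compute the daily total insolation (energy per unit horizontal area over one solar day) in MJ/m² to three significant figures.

0.00 MJ/m²

cos H₀ = −tan(-87.5°) tan(+4.800°) = 1.9233 ≥ 1 ⇒ polar night, H₀ = 0 and Q̄ = 0.
Daily total = Q̄ × 18.30 h × 3600 s/h = 0.00 MJ/m².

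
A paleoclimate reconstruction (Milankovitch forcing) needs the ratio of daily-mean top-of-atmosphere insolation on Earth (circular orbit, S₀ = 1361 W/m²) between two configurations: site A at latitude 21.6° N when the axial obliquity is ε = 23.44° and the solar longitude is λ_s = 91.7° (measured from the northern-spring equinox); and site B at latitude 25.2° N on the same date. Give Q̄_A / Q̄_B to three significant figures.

— Configuration A (φ=+21.6°):
Solar declination: sin δ = sin ε · sin λ_s = sin 23.44° × sin 91.7° = 0.39761, so δ = +23.429°.
cos H₀ = −tan(+21.6°) tan(+23.429°) = -0.1716, H₀ = 1.7432 rad.
Bracket: H₀ sin φ sin δ + cos φ cos δ sin H₀ = 1.7432×0.36812×0.39761 + 0.92978×0.91755×0.98517 = 0.255149 + 0.840468 = 1.095617.
Q̄ = (S₀/π) × [bracket] = (1361/π) × 1.095617 = 474.64 W/m².
— Configuration B (φ=+25.2°):
cos H₀ = −tan(+25.2°) tan(+23.429°) = -0.2039, H₀ = 1.7762 rad.
Bracket: H₀ sin φ sin δ + cos φ cos δ sin H₀ = 1.7762×0.42578×0.39761 + 0.90483×0.91755×0.97899 = 0.300701 + 0.812784 = 1.113485.
Q̄ = (S₀/π) × [bracket] = (1361/π) × 1.113485 = 482.38 W/m².
Ratio Q̄_A / Q̄_B = 474.64 / 482.38 = 0.9840.

Q̄_A / Q̄_B ≈ 0.984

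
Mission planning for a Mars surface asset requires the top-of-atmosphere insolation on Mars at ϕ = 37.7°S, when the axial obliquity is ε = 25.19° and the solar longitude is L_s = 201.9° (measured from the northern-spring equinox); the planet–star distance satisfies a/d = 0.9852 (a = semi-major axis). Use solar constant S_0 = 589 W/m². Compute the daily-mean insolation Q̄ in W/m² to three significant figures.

Q̄ ≈ 171 W/m²

Solar declination: sin δ = sin ε · sin L_s = sin 25.19° × sin 201.9° = -0.15875, so δ = -9.134°.
cos h₀ = −tan(-37.7°) tan(-9.134°) = -0.1243, h₀ = 1.6954 rad.
Bracket: h₀ sin ϕ sin δ + cos ϕ cos δ sin h₀ = 1.6954×-0.61153×-0.15875 + 0.79122×0.98732×0.99225 = 0.164590 + 0.775133 = 0.939723.
Inverse-square distance factor (a/d)² = 0.9852² = 0.970619.
Q̄ = (S_0/π) × 0.970619 × [bracket] = (589/π) × 0.970619 × 0.939723 = 171.0 W/m².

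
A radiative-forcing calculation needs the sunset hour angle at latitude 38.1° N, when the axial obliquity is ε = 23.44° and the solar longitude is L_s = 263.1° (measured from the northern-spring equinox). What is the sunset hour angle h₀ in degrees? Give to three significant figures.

Solar declination: sin δ = sin ε · sin L_s = sin 23.44° × sin 263.1° = -0.39491, so δ = -23.260°.
cos h₀ = −tan ϕ · tan δ = −tan(+38.1°) × tan(-23.260°) = 0.3370, so h₀ = 1.2270 rad = 70.30°.

h₀ = 70.3°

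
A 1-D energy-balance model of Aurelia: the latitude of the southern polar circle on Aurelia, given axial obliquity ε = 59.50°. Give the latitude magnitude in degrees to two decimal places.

30.50°

The polar circle is the lowest latitude that experiences at least one full rotation of continuous darkness at the northern-summer solstice; it lies at |φ| = 90° − ε = 90° − 59.50° = 30.50°.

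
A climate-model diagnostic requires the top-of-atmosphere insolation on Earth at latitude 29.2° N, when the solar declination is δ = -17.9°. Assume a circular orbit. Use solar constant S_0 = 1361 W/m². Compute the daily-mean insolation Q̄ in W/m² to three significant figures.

cos h₀ = −tan(+29.2°) tan(-17.900°) = 0.1805, h₀ = 1.3893 rad.
Bracket: h₀ sin ϕ sin δ + cos ϕ cos δ sin h₀ = 1.3893×0.48786×-0.30736 + 0.87292×0.95159×0.98357 = -0.208324 + 0.817014 = 0.608690.
Q̄ = (S_0/π) × [bracket] = (1361/π) × 0.608690 = 263.7 W/m².

Q̄ ≈ 264 W/m²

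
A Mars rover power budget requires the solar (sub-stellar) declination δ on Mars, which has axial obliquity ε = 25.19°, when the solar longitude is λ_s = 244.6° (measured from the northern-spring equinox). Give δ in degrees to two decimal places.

sin δ = sin ε · sin λ_s = sin 25.19° × sin 244.6° = -0.384479.
δ = arcsin(-0.384479) = -22.61°.

δ = -22.61°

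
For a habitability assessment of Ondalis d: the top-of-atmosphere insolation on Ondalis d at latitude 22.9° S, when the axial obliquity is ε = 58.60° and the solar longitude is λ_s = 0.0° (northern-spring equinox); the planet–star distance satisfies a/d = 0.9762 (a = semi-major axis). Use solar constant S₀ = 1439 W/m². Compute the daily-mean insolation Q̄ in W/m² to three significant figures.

Q̄ ≈ 402 W/m²

Solar declination: sin δ = sin ε · sin λ_s = sin 58.60° × sin 0.0° = 0.00000, so δ = +0.000°.
cos H₀ = −tan(-22.9°) tan(+0.000°) = 0.0000, H₀ = 1.5708 rad.
Bracket: H₀ sin φ sin δ + cos φ cos δ sin H₀ = 1.5708×-0.38912×0.00000 + 0.92119×1.00000×1.00000 = -0.000000 + 0.921190 = 0.921190.
Inverse-square distance factor (a/d)² = 0.9762² = 0.952966.
Q̄ = (S₀/π) × 0.952966 × [bracket] = (1439/π) × 0.952966 × 0.921190 = 402.1 W/m².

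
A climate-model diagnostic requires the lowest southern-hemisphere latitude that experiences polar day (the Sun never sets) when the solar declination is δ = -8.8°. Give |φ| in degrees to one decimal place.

|φ| = 81.2°

Polar day requires cos H₀ = −tan φ tan δ ≤ −1, i.e. tan φ tan δ ≥ 1.
The boundary is |tan φ| · |tan δ| = 1, so |φ| = 90° − |δ| = 90° − 8.8° = 81.2° in the southern hemisphere.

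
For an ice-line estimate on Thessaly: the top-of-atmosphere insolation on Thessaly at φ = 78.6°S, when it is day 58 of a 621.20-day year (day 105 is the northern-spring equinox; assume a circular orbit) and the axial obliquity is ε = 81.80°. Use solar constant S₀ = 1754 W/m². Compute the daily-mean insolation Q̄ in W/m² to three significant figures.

Solar longitude: λ_s = 360° × (58 − 105)/621.20 = -27.238°, i.e. -27.238° + 360° = 332.762°.
sin δ = sin 81.80° × sin 332.762° = -0.45300, so δ = -26.936°.
cos H₀ = −tan(-78.6°) tan(-26.936°) = -2.5200 ≤ −1 ⇒ polar day, H₀ = π.
Bracket: H₀ sin φ sin δ + cos φ cos δ sin H₀ = 3.1416×-0.98027×-0.45300 + 0.19766×0.89151×0.00000 = 1.395066 + 0.000000 = 1.395066.
Q̄ = (S₀/π) × [bracket] = (1754/π) × 1.395066 = 778.9 W/m².

Q̄ ≈ 779 W/m²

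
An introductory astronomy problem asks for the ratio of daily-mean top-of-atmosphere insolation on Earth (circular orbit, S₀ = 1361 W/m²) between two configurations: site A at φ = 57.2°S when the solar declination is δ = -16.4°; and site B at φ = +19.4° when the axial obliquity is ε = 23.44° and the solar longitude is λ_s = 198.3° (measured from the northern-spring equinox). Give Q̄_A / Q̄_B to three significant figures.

Q̄_A / Q̄_B ≈ 1.09

— Configuration A (φ=-57.2°):
cos H₀ = −tan(-57.2°) tan(-16.400°) = -0.4567, H₀ = 2.0451 rad.
Bracket: H₀ sin φ sin δ + cos φ cos δ sin H₀ = 2.0451×-0.84057×-0.28234 + 0.54171×0.95931×0.88963 = 0.485356 + 0.462312 = 0.947668.
Q̄ = (S₀/π) × [bracket] = (1361/π) × 0.947668 = 410.55 W/m².
— Configuration B (φ=+19.4°):
Solar declination: sin δ = sin ε · sin λ_s = sin 23.44° × sin 198.3° = -0.12490, so δ = -7.175°.
cos H₀ = −tan(+19.4°) tan(-7.175°) = 0.0443, H₀ = 1.5264 rad.
Bracket: H₀ sin φ sin δ + cos φ cos δ sin H₀ = 1.5264×0.33216×-0.12490 + 0.94322×0.99217×0.99902 = -0.063325 + 0.934917 = 0.871592.
Q̄ = (S₀/π) × [bracket] = (1361/π) × 0.871592 = 377.59 W/m².
Ratio Q̄_A / Q̄_B = 410.55 / 377.59 = 1.087.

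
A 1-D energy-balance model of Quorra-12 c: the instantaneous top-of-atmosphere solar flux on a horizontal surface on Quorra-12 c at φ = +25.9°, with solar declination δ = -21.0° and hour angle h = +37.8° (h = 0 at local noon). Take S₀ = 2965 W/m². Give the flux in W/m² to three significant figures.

1.50e+03 W/m²

cos θ_z = sin φ sin δ + cos φ cos δ cos h = -0.156536 + 0.663580 = 0.507044.
Flux = S₀ · cos θ_z = 2965 × 0.507044 = 1503 W/m².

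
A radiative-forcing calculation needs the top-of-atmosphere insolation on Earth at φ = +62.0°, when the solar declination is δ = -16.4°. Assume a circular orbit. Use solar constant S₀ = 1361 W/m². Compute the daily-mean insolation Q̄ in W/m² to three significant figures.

Q̄ ≈ 56.2 W/m²

cos H₀ = −tan(+62.0°) tan(-16.400°) = 0.5535, H₀ = 0.9842 rad.
Bracket: H₀ sin φ sin δ + cos φ cos δ sin H₀ = 0.9842×0.88295×-0.28234 + 0.46947×0.95931×0.83283 = -0.245353 + 0.375079 = 0.129726.
Q̄ = (S₀/π) × [bracket] = (1361/π) × 0.129726 = 56.20 W/m².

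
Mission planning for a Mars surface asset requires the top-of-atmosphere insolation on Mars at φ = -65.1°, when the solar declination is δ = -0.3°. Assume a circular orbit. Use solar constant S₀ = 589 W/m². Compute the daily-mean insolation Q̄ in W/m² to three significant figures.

Q̄ ≈ 80.3 W/m²

cos H₀ = −tan(-65.1°) tan(-0.300°) = -0.0113, H₀ = 1.5821 rad.
Bracket: H₀ sin φ sin δ + cos φ cos δ sin H₀ = 1.5821×-0.90704×-0.00524 + 0.42104×0.99999×0.99994 = 0.007520 + 0.421011 = 0.428531.
Q̄ = (S₀/π) × [bracket] = (589/π) × 0.428531 = 80.34 W/m².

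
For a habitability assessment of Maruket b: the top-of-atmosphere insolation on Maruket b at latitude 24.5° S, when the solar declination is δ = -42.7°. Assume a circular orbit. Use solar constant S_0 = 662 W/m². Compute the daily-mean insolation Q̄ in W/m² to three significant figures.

cos h₀ = −tan(-24.5°) tan(-42.700°) = -0.4205, h₀ = 2.0048 rad.
Bracket: h₀ sin ϕ sin δ + cos ϕ cos δ sin h₀ = 2.0048×-0.41469×-0.67816 + 0.90996×0.73491×0.90728 = 0.563802 + 0.606733 = 1.170535.
Q̄ = (S_0/π) × [bracket] = (662/π) × 1.170535 = 246.7 W/m².

Q̄ ≈ 247 W/m²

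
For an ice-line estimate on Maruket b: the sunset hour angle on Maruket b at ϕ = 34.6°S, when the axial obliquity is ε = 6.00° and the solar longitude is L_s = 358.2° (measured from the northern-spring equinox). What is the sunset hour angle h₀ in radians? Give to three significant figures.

Solar declination: sin δ = sin ε · sin L_s = sin 6.00° × sin 358.2° = -0.00328, so δ = -0.188°.
cos h₀ = −tan ϕ · tan δ = −tan(-34.6°) × tan(-0.188°) = -0.0023, so h₀ = 1.5731 rad = 90.13°.

h₀ = 1.57 rad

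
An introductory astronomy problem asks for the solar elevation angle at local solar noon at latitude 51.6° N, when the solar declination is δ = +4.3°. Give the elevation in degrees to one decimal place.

At local noon the hour angle is zero, so the zenith angle equals |φ − δ| = |+51.6° − (+4.300°)| = 47.300°.
Elevation = 90° − 47.300° = 42.7°.

42.7°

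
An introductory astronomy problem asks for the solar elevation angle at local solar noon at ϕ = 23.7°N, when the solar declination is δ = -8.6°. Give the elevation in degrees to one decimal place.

At local noon the hour angle is zero, so the zenith angle equals |ϕ − δ| = |+23.7° − (-8.600°)| = 32.300°.
Elevation = 90° − 32.300° = 57.7°.

57.7°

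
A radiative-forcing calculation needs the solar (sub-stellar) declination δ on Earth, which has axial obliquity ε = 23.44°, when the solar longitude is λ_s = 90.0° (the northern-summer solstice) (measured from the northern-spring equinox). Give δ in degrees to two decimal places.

sin δ = sin ε · sin λ_s = sin 23.44° × sin 90.0° = 0.397789.
δ = arcsin(0.397789) = +23.44°.

δ = +23.44°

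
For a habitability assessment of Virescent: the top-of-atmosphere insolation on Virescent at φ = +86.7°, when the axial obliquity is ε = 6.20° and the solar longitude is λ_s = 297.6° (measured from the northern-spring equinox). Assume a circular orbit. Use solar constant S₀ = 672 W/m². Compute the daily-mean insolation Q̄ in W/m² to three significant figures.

Q̄ ≈ 0.00 W/m²

Solar declination: sin δ = sin ε · sin λ_s = sin 6.20° × sin 297.6° = -0.09571, so δ = -5.492°.
cos H₀ = −tan(+86.7°) tan(-5.492°) = 1.6676 ≥ 1 ⇒ polar night, H₀ = 0 and Q̄ = 0.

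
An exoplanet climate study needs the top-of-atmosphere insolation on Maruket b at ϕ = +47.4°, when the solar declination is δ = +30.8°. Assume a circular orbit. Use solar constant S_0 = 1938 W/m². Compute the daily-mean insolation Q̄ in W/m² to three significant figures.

Q̄ ≈ 802 W/m²

cos h₀ = −tan(+47.4°) tan(+30.800°) = -0.6483, h₀ = 2.2761 rad.
Bracket: h₀ sin ϕ sin δ + cos ϕ cos δ sin h₀ = 2.2761×0.73610×0.51204 + 0.67688×0.85896×0.76141 = 0.857891 + 0.442694 = 1.300585.
Q̄ = (S_0/π) × [bracket] = (1938/π) × 1.300585 = 802.3 W/m².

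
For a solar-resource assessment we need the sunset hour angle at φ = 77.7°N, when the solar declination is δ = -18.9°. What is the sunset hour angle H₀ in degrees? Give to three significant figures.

H₀ = 0.00°

cos H₀ = −tan φ · tan δ = 1.5703 ≥ 1, so the Sun never rises (polar night) and H₀ = 0.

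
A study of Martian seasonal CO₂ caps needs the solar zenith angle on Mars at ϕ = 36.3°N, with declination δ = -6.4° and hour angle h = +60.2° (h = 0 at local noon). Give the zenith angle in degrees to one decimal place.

θ_z = 70.6°

cos θ_z = sin ϕ sin δ + cos ϕ cos δ cos h = -0.065991 + 0.398029 = 0.332038.
θ_z = arccos(0.332038) = 70.6°.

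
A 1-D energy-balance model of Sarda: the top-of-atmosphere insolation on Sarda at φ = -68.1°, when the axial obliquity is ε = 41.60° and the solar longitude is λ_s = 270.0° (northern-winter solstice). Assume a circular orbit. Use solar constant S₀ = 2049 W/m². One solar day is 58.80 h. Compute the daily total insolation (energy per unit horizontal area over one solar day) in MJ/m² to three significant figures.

Solar declination: sin δ = sin ε · sin λ_s = sin 41.60° × sin 270.0° = -0.66393, so δ = -41.600°.
cos H₀ = −tan(-68.1°) tan(-41.600°) = -2.2086 ≤ −1 ⇒ polar day, H₀ = π.
Bracket: H₀ sin φ sin δ + cos φ cos δ sin H₀ = 3.1416×-0.92784×-0.66393 + 0.37299×0.74780×0.00000 = 1.935291 + 0.000000 = 1.935291.
Q̄ = (S₀/π) × [bracket] = (2049/π) × 1.935291 = 1262.2 W/m².
Daily total = Q̄ × 58.80 h × 3600 s/h = 1262.2 × 58.80 × 3600 / 10⁶ = 267.2 MJ/m².

267 MJ/m²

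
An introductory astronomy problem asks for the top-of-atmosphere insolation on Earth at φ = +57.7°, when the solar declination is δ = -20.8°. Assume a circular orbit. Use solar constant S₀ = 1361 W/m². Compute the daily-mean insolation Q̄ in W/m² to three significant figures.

Q̄ ≈ 52.5 W/m²

cos H₀ = −tan(+57.7°) tan(-20.800°) = 0.6009, H₀ = 0.9262 rad.
Bracket: H₀ sin φ sin δ + cos φ cos δ sin H₀ = 0.9262×0.84526×-0.35511 + 0.53435×0.93483×0.79933 = -0.278008 + 0.399286 = 0.121278.
Q̄ = (S₀/π) × [bracket] = (1361/π) × 0.121278 = 52.54 W/m².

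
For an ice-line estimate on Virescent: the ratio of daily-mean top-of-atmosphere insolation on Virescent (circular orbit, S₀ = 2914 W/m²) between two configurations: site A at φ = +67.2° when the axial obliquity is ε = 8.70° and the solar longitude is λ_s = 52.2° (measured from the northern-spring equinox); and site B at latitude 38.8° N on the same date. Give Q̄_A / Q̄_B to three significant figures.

Q̄_A / Q̄_B ≈ 0.641

— Configuration A (φ=+67.2°):
Solar declination: sin δ = sin ε · sin λ_s = sin 8.70° × sin 52.2° = 0.11952, so δ = +6.864°.
cos H₀ = −tan(+67.2°) tan(+6.864°) = -0.2864, H₀ = 1.8612 rad.
Bracket: H₀ sin φ sin δ + cos φ cos δ sin H₀ = 1.8612×0.92186×0.11952 + 0.38752×0.99283×0.95812 = 0.205068 + 0.368629 = 0.573697.
Q̄ = (S₀/π) × [bracket] = (2914/π) × 0.573697 = 532.14 W/m².
— Configuration B (φ=+38.8°):
cos H₀ = −tan(+38.8°) tan(+6.864°) = -0.0968, H₀ = 1.6677 rad.
Bracket: H₀ sin φ sin δ + cos φ cos δ sin H₀ = 1.6677×0.62660×0.11952 + 0.77934×0.99283×0.99530 = 0.124896 + 0.770115 = 0.895011.
Q̄ = (S₀/π) × [bracket] = (2914/π) × 0.895011 = 830.17 W/m².
Ratio Q̄_A / Q̄_B = 532.14 / 830.17 = 0.6410.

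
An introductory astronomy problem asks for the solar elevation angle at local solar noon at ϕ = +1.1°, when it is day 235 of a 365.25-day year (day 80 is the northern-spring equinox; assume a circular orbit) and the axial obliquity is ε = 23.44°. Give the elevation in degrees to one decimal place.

Solar longitude: L_s = 360° × (235 − 80)/365.25 = 152.772°.
sin δ = sin 23.44° × sin 152.772° = 0.18200, so δ = +10.486°.
At local noon the hour angle is zero, so the zenith angle equals |ϕ − δ| = |+1.1° − (+10.486°)| = 9.386°.
Elevation = 90° − 9.386° = 80.6°.

80.6°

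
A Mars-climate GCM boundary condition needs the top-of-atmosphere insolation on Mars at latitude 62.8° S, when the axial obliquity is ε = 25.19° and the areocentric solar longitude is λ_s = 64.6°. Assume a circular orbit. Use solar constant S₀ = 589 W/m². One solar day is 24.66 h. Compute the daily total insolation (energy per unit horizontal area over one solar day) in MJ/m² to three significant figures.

sin δ = sin 25.19° × sin 64.6° = 0.38448, so δ = +22.611°.
cos H₀ = −tan(-62.8°) tan(+22.611°) = 0.8104, H₀ = 0.6259 rad.
Bracket: H₀ sin φ sin δ + cos φ cos δ sin H₀ = 0.6259×-0.88942×0.38448 + 0.45710×0.92313×0.58587 = -0.214035 + 0.247215 = 0.033180.
Q̄ = (S₀/π) × [bracket] = (589/π) × 0.033180 = 6.2207 W/m².
Daily total = Q̄ × 24.66 h × 3600 s/h = 6.2207 × 24.66 × 3600 / 10⁶ = 0.5522 MJ/m².

0.552 MJ/m²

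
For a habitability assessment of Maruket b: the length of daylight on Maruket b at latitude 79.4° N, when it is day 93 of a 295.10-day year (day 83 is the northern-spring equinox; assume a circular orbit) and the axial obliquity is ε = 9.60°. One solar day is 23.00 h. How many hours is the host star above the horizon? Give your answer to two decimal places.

Solar longitude: λ_s = 360° × (93 − 83)/295.10 = 12.199°.
sin δ = sin 9.60° × sin 12.199° = 0.03524, so δ = +2.020°.
cos H₀ = −tan φ · tan δ = −tan(+79.4°) × tan(+2.020°) = -0.1884, so H₀ = 1.7604 rad = 100.86°.
Daylight = 2H₀/(2π) × 23.00 h = (1.7604/π) × 23.00 = 12.89 h.

12.89 h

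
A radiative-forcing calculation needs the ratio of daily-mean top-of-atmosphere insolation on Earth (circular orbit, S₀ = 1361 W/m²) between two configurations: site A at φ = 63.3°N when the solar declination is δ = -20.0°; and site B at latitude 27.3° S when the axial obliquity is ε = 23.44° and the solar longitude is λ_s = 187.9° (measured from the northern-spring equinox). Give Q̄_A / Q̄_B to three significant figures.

— Configuration A (φ=+63.3°):
cos H₀ = −tan(+63.3°) tan(-20.000°) = 0.7237, H₀ = 0.7617 rad.
Bracket: H₀ sin φ sin δ + cos φ cos δ sin H₀ = 0.7617×0.89337×-0.34202 + 0.44932×0.93969×0.69014 = -0.232738 + 0.291392 = 0.058654.
Q̄ = (S₀/π) × [bracket] = (1361/π) × 0.058654 = 25.410 W/m².
— Configuration B (φ=-27.3°):
Solar declination: sin δ = sin ε · sin λ_s = sin 23.44° × sin 187.9° = -0.05467, so δ = -3.134°.
cos H₀ = −tan(-27.3°) tan(-3.134°) = -0.0283, H₀ = 1.5991 rad.
Bracket: H₀ sin φ sin δ + cos φ cos δ sin H₀ = 1.5991×-0.45865×-0.05467 + 0.88862×0.99850×0.99960 = 0.040096 + 0.886932 = 0.927028.
Q̄ = (S₀/π) × [bracket] = (1361/π) × 0.927028 = 401.61 W/m².
Ratio Q̄_A / Q̄_B = 25.410 / 401.61 = 0.06327.

Q̄_A / Q̄_B ≈ 0.0633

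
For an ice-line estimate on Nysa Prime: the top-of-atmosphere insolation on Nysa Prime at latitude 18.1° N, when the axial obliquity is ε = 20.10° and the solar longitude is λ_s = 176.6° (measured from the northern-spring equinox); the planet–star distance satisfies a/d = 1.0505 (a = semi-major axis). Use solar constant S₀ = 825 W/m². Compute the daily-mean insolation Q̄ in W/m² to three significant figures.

Q̄ ≈ 278 W/m²

Solar declination: sin δ = sin ε · sin λ_s = sin 20.10° × sin 176.6° = 0.02038, so δ = +1.168°.
cos H₀ = −tan(+18.1°) tan(+1.168°) = -0.0067, H₀ = 1.5775 rad.
Bracket: H₀ sin φ sin δ + cos φ cos δ sin H₀ = 1.5775×0.31068×0.02038 + 0.95052×0.99979×0.99998 = 0.009988 + 0.950301 = 0.960289.
Inverse-square distance factor (a/d)² = 1.0505² = 1.103550.
Q̄ = (S₀/π) × 1.103550 × [bracket] = (825/π) × 1.103550 × 0.960289 = 278.3 W/m².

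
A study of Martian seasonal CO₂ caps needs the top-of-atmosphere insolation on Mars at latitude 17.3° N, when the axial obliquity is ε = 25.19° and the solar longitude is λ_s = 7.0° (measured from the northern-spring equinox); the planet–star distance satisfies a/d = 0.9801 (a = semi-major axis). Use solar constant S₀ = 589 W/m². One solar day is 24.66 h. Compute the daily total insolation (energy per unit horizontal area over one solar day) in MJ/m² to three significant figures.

Solar declination: sin δ = sin ε · sin λ_s = sin 25.19° × sin 7.0° = 0.05187, so δ = +2.973°.
cos H₀ = −tan(+17.3°) tan(+2.973°) = -0.0162, H₀ = 1.5870 rad.
Bracket: H₀ sin φ sin δ + cos φ cos δ sin H₀ = 1.5870×0.29737×0.05187 + 0.95476×0.99865×0.99987 = 0.024479 + 0.953347 = 0.977826.
Inverse-square distance factor (a/d)² = 0.9801² = 0.960596.
Q̄ = (S₀/π) × 0.960596 × [bracket] = (589/π) × 0.960596 × 0.977826 = 176.10 W/m².
Daily total = Q̄ × 24.66 h × 3600 s/h = 176.10 × 24.66 × 3600 / 10⁶ = 15.63 MJ/m².

15.6 MJ/m²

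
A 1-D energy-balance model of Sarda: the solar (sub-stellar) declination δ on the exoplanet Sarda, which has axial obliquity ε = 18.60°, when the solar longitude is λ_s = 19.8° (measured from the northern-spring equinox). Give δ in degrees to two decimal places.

δ = +6.20°

sin δ = sin ε · sin λ_s = sin 18.60° × sin 19.8° = 0.108044.
δ = arcsin(0.108044) = +6.20°.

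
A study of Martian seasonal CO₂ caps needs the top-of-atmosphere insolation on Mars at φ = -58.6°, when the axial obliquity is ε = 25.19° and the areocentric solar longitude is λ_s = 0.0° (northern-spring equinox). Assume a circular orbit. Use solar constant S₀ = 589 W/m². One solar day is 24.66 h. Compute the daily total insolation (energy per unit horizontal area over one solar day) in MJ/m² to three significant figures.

8.67 MJ/m²

sin δ = sin 25.19° × sin 0.0° = 0.00000, so δ = +0.000°.
cos H₀ = −tan(-58.6°) tan(+0.000°) = 0.0000, H₀ = 1.5708 rad.
Bracket: H₀ sin φ sin δ + cos φ cos δ sin H₀ = 1.5708×-0.85355×0.00000 + 0.52101×1.00000×1.00000 = -0.000000 + 0.521010 = 0.521010.
Q̄ = (S₀/π) × [bracket] = (589/π) × 0.521010 = 97.681 W/m².
Daily total = Q̄ × 24.66 h × 3600 s/h = 97.681 × 24.66 × 3600 / 10⁶ = 8.672 MJ/m².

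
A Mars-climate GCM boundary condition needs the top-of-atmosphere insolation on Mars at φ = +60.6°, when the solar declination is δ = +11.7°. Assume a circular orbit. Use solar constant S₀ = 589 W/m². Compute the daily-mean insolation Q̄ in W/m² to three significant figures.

cos H₀ = −tan(+60.6°) tan(+11.700°) = -0.3675, H₀ = 1.9471 rad.
Bracket: H₀ sin φ sin δ + cos φ cos δ sin H₀ = 1.9471×0.87121×0.20279 + 0.49090×0.97922×0.93001 = 0.343999 + 0.447055 = 0.791054.
Q̄ = (S₀/π) × [bracket] = (589/π) × 0.791054 = 148.3 W/m².

Q̄ ≈ 148 W/m²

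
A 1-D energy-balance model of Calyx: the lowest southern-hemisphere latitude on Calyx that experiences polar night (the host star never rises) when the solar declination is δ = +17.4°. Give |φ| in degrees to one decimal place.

Polar night requires cos H₀ = −tan φ tan δ ≥ 1, i.e. tan φ tan δ ≤ −1.
The boundary is |tan φ| · |tan δ| = 1, so |φ| = 90° − |δ| = 90° − 17.4° = 72.6° in the southern hemisphere.

|φ| = 72.6°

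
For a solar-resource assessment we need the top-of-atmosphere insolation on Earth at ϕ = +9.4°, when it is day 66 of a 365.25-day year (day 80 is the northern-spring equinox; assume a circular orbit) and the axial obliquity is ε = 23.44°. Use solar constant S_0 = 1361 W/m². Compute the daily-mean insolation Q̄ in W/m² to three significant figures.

Q̄ ≈ 415 W/m²

Solar longitude: L_s = 360° × (66 − 80)/365.25 = -13.799°, i.e. -13.799° + 360° = 346.201°.
sin δ = sin 23.44° × sin 346.201° = -0.09488, so δ = -5.444°.
cos h₀ = −tan(+9.4°) tan(-5.444°) = 0.0158, h₀ = 1.5550 rad.
Bracket: h₀ sin ϕ sin δ + cos ϕ cos δ sin h₀ = 1.5550×0.16333×-0.09488 + 0.98657×0.99549×0.99988 = -0.024097 + 0.982003 = 0.957906.
Q̄ = (S_0/π) × [bracket] = (1361/π) × 0.957906 = 415.0 W/m².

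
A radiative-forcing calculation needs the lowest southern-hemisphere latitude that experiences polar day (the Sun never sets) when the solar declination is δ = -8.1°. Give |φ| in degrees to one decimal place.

Polar day requires cos H₀ = −tan φ tan δ ≤ −1, i.e. tan φ tan δ ≥ 1.
The boundary is |tan φ| · |tan δ| = 1, so |φ| = 90° − |δ| = 90° − 8.1° = 81.9° in the southern hemisphere.

|φ| = 81.9°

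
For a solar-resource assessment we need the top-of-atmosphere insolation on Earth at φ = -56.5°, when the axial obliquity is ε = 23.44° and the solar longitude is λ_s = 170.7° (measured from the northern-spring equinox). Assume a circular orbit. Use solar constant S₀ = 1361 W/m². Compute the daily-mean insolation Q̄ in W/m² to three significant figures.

Q̄ ≈ 203 W/m²

Solar declination: sin δ = sin ε · sin λ_s = sin 23.44° × sin 170.7° = 0.06428, so δ = +3.686°.
cos H₀ = −tan(-56.5°) tan(+3.686°) = 0.0973, H₀ = 1.4733 rad.
Bracket: H₀ sin φ sin δ + cos φ cos δ sin H₀ = 1.4733×-0.83389×0.06428 + 0.55194×0.99793×0.99525 = -0.078972 + 0.548181 = 0.469209.
Q̄ = (S₀/π) × [bracket] = (1361/π) × 0.469209 = 203.3 W/m².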